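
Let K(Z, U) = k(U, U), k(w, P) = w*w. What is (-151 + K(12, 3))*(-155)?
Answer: 22010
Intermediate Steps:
k(w, P) = w²
K(Z, U) = U²
(-151 + K(12, 3))*(-155) = (-151 + 3²)*(-155) = (-151 + 9)*(-155) = -142*(-155) = 22010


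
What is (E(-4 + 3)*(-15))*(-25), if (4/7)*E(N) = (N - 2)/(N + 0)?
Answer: 7875/4 ≈ 1968.8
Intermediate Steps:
E(N) = 7*(-2 + N)/(4*N) (E(N) = 7*((N - 2)/(N + 0))/4 = 7*((-2 + N)/N)/4 = 7*(-2 + N)/(4*N))
(E(-4 + 3)*(-15))*(-25) = ((7*(-2 + (-4 + 3))/(4*(-4 + 3)))*(-15))*(-25) = (((7/4)*(-2 - 1)/(-1))*(-15))*(-25) = (((7/4)*(-1)*(-3))*(-15))*(-25) = ((21/4)*(-15))*(-25) = -315/4*(-25) = 7875/4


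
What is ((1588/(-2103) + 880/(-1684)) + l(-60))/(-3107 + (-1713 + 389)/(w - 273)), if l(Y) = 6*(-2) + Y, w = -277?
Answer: 17841269600/755890170969 ≈ 0.023603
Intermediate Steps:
l(Y) = -12 + Y
((1588/(-2103) + 880/(-1684)) + l(-60))/(-3107 + (-1713 + 389)/(w - 273)) = ((1588/(-2103) + 880/(-1684)) + (-12 - 60))/(-3107 + (-1713 + 389)/(-277 - 273)) = ((1588*(-1/2103) + 880*(-1/1684)) - 72)/(-3107 - 1324/(-550)) = ((-1588/2103 - 220/421) - 72)/(-3107 - 1324*(-1/550)) = (-1131208/885363 - 72)/(-3107 + 662/275) = -64877344/(885363*(-853763/275)) = -64877344/885363*(-275/853763) = 17841269600/755890170969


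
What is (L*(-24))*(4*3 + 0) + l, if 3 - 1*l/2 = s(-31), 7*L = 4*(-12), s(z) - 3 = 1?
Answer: 13810/7 ≈ 1972.9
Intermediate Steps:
s(z) = 4 (s(z) = 3 + 1 = 4)
L = -48/7 (L = (4*(-12))/7 = (1/7)*(-48) = -48/7 ≈ -6.8571)
l = -2 (l = 6 - 2*4 = 6 - 8 = -2)
(L*(-24))*(4*3 + 0) + l = (-48/7*(-24))*(4*3 + 0) - 2 = 1152*(12 + 0)/7 - 2 = (1152/7)*12 - 2 = 13824/7 - 2 = 13810/7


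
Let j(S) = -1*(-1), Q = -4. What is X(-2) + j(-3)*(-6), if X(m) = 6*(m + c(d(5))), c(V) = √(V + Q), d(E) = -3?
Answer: -18 + 6*I*√7 ≈ -18.0 + 15.875*I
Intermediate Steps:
c(V) = √(-4 + V) (c(V) = √(V - 4) = √(-4 + V))
X(m) = 6*m + 6*I*√7 (X(m) = 6*(m + √(-4 - 3)) = 6*(m + √(-7)) = 6*(m + I*√7) = 6*m + 6*I*√7)
j(S) = 1
X(-2) + j(-3)*(-6) = (6*(-2) + 6*I*√7) + 1*(-6) = (-12 + 6*I*√7) - 6 = -18 + 6*I*√7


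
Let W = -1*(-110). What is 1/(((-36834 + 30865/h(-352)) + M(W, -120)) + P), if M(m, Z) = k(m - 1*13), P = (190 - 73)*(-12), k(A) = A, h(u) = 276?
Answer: -276/10496051 ≈ -2.6296e-5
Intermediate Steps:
W = 110
P = -1404 (P = 117*(-12) = -1404)
M(m, Z) = -13 + m (M(m, Z) = m - 1*13 = m - 13 = -13 + m)
1/(((-36834 + 30865/h(-352)) + M(W, -120)) + P) = 1/(((-36834 + 30865/276) + (-13 + 110)) - 1404) = 1/(((-36834 + 30865*(1/276)) + 97) - 1404) = 1/(((-36834 + 30865/276) + 97) - 1404) = 1/((-10135319/276 + 97) - 1404) = 1/(-10108547/276 - 1404) = 1/(-10496051/276) = -276/10496051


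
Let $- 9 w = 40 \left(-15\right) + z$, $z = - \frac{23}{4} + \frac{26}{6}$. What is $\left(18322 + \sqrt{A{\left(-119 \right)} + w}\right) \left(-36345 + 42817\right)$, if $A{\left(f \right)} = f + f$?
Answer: $118579984 + \frac{3236 i \sqrt{55461}}{9} \approx 1.1858 \cdot 10^{8} + 84676.0 i$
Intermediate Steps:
$A{\left(f \right)} = 2 f$
$z = - \frac{17}{12}$ ($z = \left(-23\right) \frac{1}{4} + 26 \cdot \frac{1}{6} = - \frac{23}{4} + \frac{13}{3} = - \frac{17}{12} \approx -1.4167$)
$w = \frac{7217}{108}$ ($w = - \frac{40 \left(-15\right) - \frac{17}{12}}{9} = - \frac{-600 - \frac{17}{12}}{9} = \left(- \frac{1}{9}\right) \left(- \frac{7217}{12}\right) = \frac{7217}{108} \approx 66.824$)
$\left(18322 + \sqrt{A{\left(-119 \right)} + w}\right) \left(-36345 + 42817\right) = \left(18322 + \sqrt{2 \left(-119\right) + \frac{7217}{108}}\right) \left(-36345 + 42817\right) = \left(18322 + \sqrt{-238 + \frac{7217}{108}}\right) 6472 = \left(18322 + \sqrt{- \frac{18487}{108}}\right) 6472 = \left(18322 + \frac{i \sqrt{55461}}{18}\right) 6472 = 118579984 + \frac{3236 i \sqrt{55461}}{9}$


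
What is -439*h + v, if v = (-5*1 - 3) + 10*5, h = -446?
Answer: 195836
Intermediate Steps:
v = 42 (v = (-5 - 3) + 50 = -8 + 50 = 42)
-439*h + v = -439*(-446) + 42 = 195794 + 42 = 195836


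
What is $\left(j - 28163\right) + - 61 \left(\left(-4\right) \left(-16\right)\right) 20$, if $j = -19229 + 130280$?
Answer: $4808$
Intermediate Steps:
$j = 111051$
$\left(j - 28163\right) + - 61 \left(\left(-4\right) \left(-16\right)\right) 20 = \left(111051 - 28163\right) + - 61 \left(\left(-4\right) \left(-16\right)\right) 20 = 82888 + \left(-61\right) 64 \cdot 20 = 82888 - 78080 = 4808$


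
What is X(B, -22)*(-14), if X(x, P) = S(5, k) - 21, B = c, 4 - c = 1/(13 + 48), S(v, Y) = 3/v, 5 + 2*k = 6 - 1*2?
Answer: 1428/5 ≈ 285.60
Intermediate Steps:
k = -½ (k = -5/2 + (6 - 1*2)/2 = -5/2 + (6 - 2)/2 = -5/2 + (½)*4 = -5/2 + 2 = -½ ≈ -0.50000)
c = 243/61 (c = 4 - 1/(13 + 48) = 4 - 1/61 = 243/61 ≈ 3.9836)
B = 243/61 ≈ 3.9836
X(x, P) = -102/5 (X(x, P) = 3/5 - 21 = 3*(⅕) - 21 = ⅗ - 21 = -102/5)
X(B, -22)*(-14) = -102/5*(-14) = 1428/5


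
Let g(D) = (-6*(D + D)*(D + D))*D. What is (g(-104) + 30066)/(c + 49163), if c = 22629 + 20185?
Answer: 9008934/30659 ≈ 293.84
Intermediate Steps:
c = 42814
g(D) = -24*D**3 (g(D) = (-6*2*D*2*D)*D = (-24*D**2)*D = -24*D**3)
(g(-104) + 30066)/(c + 49163) = (-24*(-104)**3 + 30066)/(42814 + 49163) = (-24*(-1124864) + 30066)/91977 = (26996736 + 30066)*(1/91977) = 27026802*(1/91977) = 9008934/30659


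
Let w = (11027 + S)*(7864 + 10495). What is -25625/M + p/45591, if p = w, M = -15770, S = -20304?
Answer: -536944407347/143794014 ≈ -3734.1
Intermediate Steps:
w = -170316443 (w = (11027 - 20304)*(7864 + 10495) = -9277*18359 = -170316443)
p = -170316443
-25625/M + p/45591 = -25625/(-15770) - 170316443/45591 = -25625*(-1/15770) - 170316443*1/45591 = 5125/3154 - 170316443/45591 = -536944407347/143794014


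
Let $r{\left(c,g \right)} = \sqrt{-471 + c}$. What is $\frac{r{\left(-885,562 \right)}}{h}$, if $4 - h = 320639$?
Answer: $- \frac{2 i \sqrt{339}}{320635} \approx - 0.00011485 i$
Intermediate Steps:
$h = -320635$ ($h = 4 - 320639 = -320635$)
$\frac{r{\left(-885,562 \right)}}{h} = \frac{\sqrt{-471 - 885}}{-320635} = \sqrt{-1356} \left(- \frac{1}{320635}\right) = 2 i \sqrt{339} \left(- \frac{1}{320635}\right) = - \frac{2 i \sqrt{339}}{320635}$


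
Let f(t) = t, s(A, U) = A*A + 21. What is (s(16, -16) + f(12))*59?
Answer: 17051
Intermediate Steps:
s(A, U) = 21 + A² (s(A, U) = A² + 21 = 21 + A²)
(s(16, -16) + f(12))*59 = ((21 + 16²) + 12)*59 = ((21 + 256) + 12)*59 = (277 + 12)*59 = 289*59 = 17051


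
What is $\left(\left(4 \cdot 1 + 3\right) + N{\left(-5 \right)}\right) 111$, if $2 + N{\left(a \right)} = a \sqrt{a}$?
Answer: $555 - 555 i \sqrt{5} \approx 555.0 - 1241.0 i$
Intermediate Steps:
$N{\left(a \right)} = -2 + a^{\frac{3}{2}}$ ($N{\left(a \right)} = -2 + a \sqrt{a} = -2 + a^{\frac{3}{2}}$)
$\left(\left(4 \cdot 1 + 3\right) + N{\left(-5 \right)}\right) 111 = \left(\left(4 \cdot 1 + 3\right) - \left(2 - \left(-5\right)^{\frac{3}{2}}\right)\right) 111 = \left(\left(4 + 3\right) - \left(2 + 5 i \sqrt{5}\right)\right) 111 = \left(7 - \left(2 + 5 i \sqrt{5}\right)\right) 111 = \left(5 - 5 i \sqrt{5}\right) 111 = 555 - 555 i \sqrt{5}$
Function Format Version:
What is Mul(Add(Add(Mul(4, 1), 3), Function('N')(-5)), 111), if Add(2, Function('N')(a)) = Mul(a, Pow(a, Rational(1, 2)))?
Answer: Add(555, Mul(-555, I, Pow(5, Rational(1, 2)))) ≈ Add(555.00, Mul(-1241.0, I))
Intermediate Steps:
Function('N')(a) = Add(-2, Pow(a, Rational(3, 2))) (Function('N')(a) = Add(-2, Mul(a, Pow(a, Rational(1, 2)))) = Add(-2, Pow(a, Rational(3, 2))))
Mul(Add(Add(Mul(4, 1), 3), Function('N')(-5)), 111) = Mul(Add(Add(Mul(4, 1), 3), Add(-2, Pow(-5, Rational(3, 2)))), 111) = Mul(Add(Add(4, 3), Add(-2, Mul(-5, I, Pow(5, Rational(1, 2))))), 111) = Mul(Add(7, Add(-2, Mul(-5, I, Pow(5, Rational(1, 2))))), 111) = Mul(Add(5, Mul(-5, I, Pow(5, Rational(1, 2)))), 111) = Add(555, Mul(-555, I, Pow(5, Rational(1, 2))))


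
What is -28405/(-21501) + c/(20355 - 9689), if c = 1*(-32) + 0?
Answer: 151139849/114664833 ≈ 1.3181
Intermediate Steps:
c = -32 (c = -32 + 0 = -32)
-28405/(-21501) + c/(20355 - 9689) = -28405/(-21501) - 32/(20355 - 9689) = -28405*(-1/21501) - 32/10666 = 28405/21501 - 32*1/10666 = 28405/21501 - 16/5333 = 151139849/114664833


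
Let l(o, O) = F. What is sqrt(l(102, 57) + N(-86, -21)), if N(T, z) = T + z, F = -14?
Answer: 11*I ≈ 11.0*I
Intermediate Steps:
l(o, O) = -14
sqrt(l(102, 57) + N(-86, -21)) = sqrt(-14 + (-86 - 21)) = sqrt(-14 - 107) = sqrt(-121) = 11*I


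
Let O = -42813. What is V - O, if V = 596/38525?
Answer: 1649371421/38525 ≈ 42813.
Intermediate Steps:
V = 596/38525 (V = 596*(1/38525) = 596/38525 ≈ 0.015470)
V - O = 596/38525 - 1*(-42813) = 596/38525 + 42813 = 1649371421/38525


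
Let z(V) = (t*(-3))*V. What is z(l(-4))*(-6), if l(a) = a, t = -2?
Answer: 144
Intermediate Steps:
z(V) = 6*V (z(V) = (-2*(-3))*V = 6*V)
z(l(-4))*(-6) = (6*(-4))*(-6) = -24*(-6) = 144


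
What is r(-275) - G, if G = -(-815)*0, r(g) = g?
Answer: -275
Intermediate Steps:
G = 0 (G = -815*0 = 0)
r(-275) - G = -275 - 1*0 = -275 + 0 = -275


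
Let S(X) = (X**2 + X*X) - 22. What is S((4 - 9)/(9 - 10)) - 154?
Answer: -126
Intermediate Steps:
S(X) = -22 + 2*X**2 (S(X) = (X**2 + X**2) - 22 = 2*X**2 - 22 = -22 + 2*X**2)
S((4 - 9)/(9 - 10)) - 154 = (-22 + 2*((4 - 9)/(9 - 10))**2) - 154 = (-22 + 2*(-5/(-1))**2) - 154 = (-22 + 2*(-5*(-1))**2) - 154 = (-22 + 2*5**2) - 154 = (-22 + 2*25) - 154 = (-22 + 50) - 154 = 28 - 154 = -126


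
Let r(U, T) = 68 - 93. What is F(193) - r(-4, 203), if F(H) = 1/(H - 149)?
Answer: 1101/44 ≈ 25.023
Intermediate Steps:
r(U, T) = -25
F(H) = 1/(-149 + H)
F(193) - r(-4, 203) = 1/(-149 + 193) - 1*(-25) = 1/44 + 25 = 1101/44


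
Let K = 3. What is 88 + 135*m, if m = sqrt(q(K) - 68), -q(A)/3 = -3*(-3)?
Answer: 88 + 135*I*sqrt(95) ≈ 88.0 + 1315.8*I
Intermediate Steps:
q(A) = -27 (q(A) = -(-9)*(-3) = -3*9 = -27)
m = I*sqrt(95) (m = sqrt(-27 - 68) = sqrt(-95) = I*sqrt(95) ≈ 9.7468*I)
88 + 135*m = 88 + 135*(I*sqrt(95)) = 88 + 135*I*sqrt(95)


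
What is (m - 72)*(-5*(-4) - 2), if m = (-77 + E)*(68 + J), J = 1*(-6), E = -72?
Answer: -167580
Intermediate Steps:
J = -6
m = -9238 (m = (-77 - 72)*(68 - 6) = -149*62 = -9238)
(m - 72)*(-5*(-4) - 2) = (-9238 - 72)*(-5*(-4) - 2) = -9310*(20 - 2) = -9310*18 = -167580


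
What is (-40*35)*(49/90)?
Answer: -6860/9 ≈ -762.22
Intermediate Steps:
(-40*35)*(49/90) = -68600/90 = -1400*49/90 = -6860/9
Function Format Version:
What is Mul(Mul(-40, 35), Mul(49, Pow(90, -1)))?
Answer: Rational(-6860, 9) ≈ -762.22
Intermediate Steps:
Mul(Mul(-40, 35), Mul(49, Pow(90, -1))) = Mul(-1400, Mul(49, Rational(1, 90))) = Mul(-1400, Rational(49, 90)) = Rational(-6860, 9)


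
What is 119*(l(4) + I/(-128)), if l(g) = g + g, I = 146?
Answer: 52241/64 ≈ 816.27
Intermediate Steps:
l(g) = 2*g
119*(l(4) + I/(-128)) = 119*(2*4 + 146/(-128)) = 119*(8 + 146*(-1/128)) = 119*(8 - 73/64) = 119*(439/64) = 52241/64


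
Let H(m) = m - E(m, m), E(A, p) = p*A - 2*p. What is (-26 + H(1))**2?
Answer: 576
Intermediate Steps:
E(A, p) = -2*p + A*p (E(A, p) = A*p - 2*p = -2*p + A*p)
H(m) = m - m*(-2 + m)
(-26 + H(1))**2 = (-26 + 1*(3 - 1*1))**2 = (-26 + 1*(3 - 1))**2 = (-26 + 1*2)**2 = (-26 + 2)**2 = (-24)**2 = 576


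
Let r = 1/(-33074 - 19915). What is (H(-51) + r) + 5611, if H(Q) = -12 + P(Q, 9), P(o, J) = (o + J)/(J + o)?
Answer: 296738399/52989 ≈ 5600.0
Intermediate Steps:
P(o, J) = 1 (P(o, J) = (J + o)/(J + o) = 1)
r = -1/52989 (r = 1/(-52989) = -1/52989 ≈ -1.8872e-5)
H(Q) = -11 (H(Q) = -12 + 1 = -11)
(H(-51) + r) + 5611 = (-11 - 1/52989) + 5611 = -582880/52989 + 5611 = 296738399/52989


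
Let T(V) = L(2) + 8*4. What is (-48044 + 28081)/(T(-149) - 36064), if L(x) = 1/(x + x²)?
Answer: 119778/216191 ≈ 0.55404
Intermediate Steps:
T(V) = 193/6 (T(V) = 1/(2*(1 + 2)) + 8*4 = (½)/3 + 32 = (½)*(⅓) + 32 = ⅙ + 32 = 193/6)
(-48044 + 28081)/(T(-149) - 36064) = (-48044 + 28081)/(193/6 - 36064) = -19963/(-216191/6) = -19963*(-6/216191) = 119778/216191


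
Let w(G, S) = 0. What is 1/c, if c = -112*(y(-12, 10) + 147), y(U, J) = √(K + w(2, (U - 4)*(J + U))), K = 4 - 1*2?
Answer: -21/345712 + √2/2419984 ≈ -6.0160e-5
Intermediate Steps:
K = 2 (K = 4 - 2 = 2)
y(U, J) = √2 (y(U, J) = √(2 + 0) = √2)
c = -16464 - 112*√2 (c = -112*(√2 + 147) = -112*(147 + √2) = -16464 - 112*√2 ≈ -16622.)
1/c = 1/(-16464 - 112*√2)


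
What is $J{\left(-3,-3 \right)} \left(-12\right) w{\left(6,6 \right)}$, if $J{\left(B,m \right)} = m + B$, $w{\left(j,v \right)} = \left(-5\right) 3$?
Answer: $-1080$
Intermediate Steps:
$w{\left(j,v \right)} = -15$
$J{\left(B,m \right)} = B + m$
$J{\left(-3,-3 \right)} \left(-12\right) w{\left(6,6 \right)} = \left(-3 - 3\right) \left(-12\right) \left(-15\right) = \left(-6\right) \left(-12\right) \left(-15\right) = 72 \left(-15\right) = -1080$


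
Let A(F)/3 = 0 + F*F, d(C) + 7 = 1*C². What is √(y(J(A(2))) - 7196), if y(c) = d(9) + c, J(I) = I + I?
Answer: 13*I*√42 ≈ 84.25*I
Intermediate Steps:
d(C) = -7 + C² (d(C) = -7 + 1*C² = -7 + C²)
A(F) = 3*F² (A(F) = 3*(0 + F*F) = 3*(0 + F²) = 3*F²)
J(I) = 2*I
y(c) = 74 + c (y(c) = (-7 + 9²) + c = (-7 + 81) + c = 74 + c)
√(y(J(A(2))) - 7196) = √((74 + 2*(3*2²)) - 7196) = √((74 + 2*(3*4)) - 7196) = √((74 + 2*12) - 7196) = √((74 + 24) - 7196) = √(98 - 7196) = √(-7098) = 13*I*√42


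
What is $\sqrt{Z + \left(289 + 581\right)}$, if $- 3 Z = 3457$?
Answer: $\frac{11 i \sqrt{21}}{3} \approx 16.803 i$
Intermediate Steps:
$Z = - \frac{3457}{3}$ ($Z = \left(- \frac{1}{3}\right) 3457 = - \frac{3457}{3} \approx -1152.3$)
$\sqrt{Z + \left(289 + 581\right)} = \sqrt{- \frac{3457}{3} + \left(289 + 581\right)} = \sqrt{- \frac{3457}{3} + 870} = \sqrt{- \frac{847}{3}} = \frac{11 i \sqrt{21}}{3}$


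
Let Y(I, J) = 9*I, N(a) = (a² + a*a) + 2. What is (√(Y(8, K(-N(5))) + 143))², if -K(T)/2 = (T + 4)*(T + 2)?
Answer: 215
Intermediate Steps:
N(a) = 2 + 2*a² (N(a) = (a² + a²) + 2 = 2*a² + 2 = 2 + 2*a²)
K(T) = -2*(2 + T)*(4 + T) (K(T) = -2*(T + 4)*(T + 2) = -2*(4 + T)*(2 + T) = -2*(2 + T)*(4 + T))
(√(Y(8, K(-N(5))) + 143))² = (√(9*8 + 143))² = (√(72 + 143))² = (√215)² = 215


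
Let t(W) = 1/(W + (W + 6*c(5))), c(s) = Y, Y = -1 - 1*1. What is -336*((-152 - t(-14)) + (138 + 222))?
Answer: -349482/5 ≈ -69896.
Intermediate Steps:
Y = -2 (Y = -1 - 1 = -2)
c(s) = -2
t(W) = 1/(-12 + 2*W) (t(W) = 1/(W + (W + 6*(-2))) = 1/(W + (W - 12)) = 1/(W + (-12 + W)) = 1/(-12 + 2*W))
-336*((-152 - t(-14)) + (138 + 222)) = -336*((-152 - 1/(2*(-6 - 14))) + (138 + 222)) = -336*((-152 - 1/(2*(-20))) + 360) = -336*((-152 - (-1)/(2*20)) + 360) = -336*((-152 - 1*(-1/40)) + 360) = -336*((-152 + 1/40) + 360) = -336*(-6079/40 + 360) = -336*8321/40 = -349482/5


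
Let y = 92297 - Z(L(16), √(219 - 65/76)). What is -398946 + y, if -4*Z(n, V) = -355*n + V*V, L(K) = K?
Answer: -93636397/304 ≈ -3.0801e+5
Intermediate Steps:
Z(n, V) = -V²/4 + 355*n/4 (Z(n, V) = -(-355*n + V*V)/4 = -(-355*n + V²)/4 = -(V² - 355*n)/4 = -V²/4 + 355*n/4)
y = 27643187/304 (y = 92297 - (-(√(219 - 65/76))²/4 + (355/4)*16) = 92297 - (-(√(219 - 65*1/76))²/4 + 1420) = 92297 - (-(√(219 - 65/76))²/4 + 1420) = 92297 - (-(√(16579/76))²/4 + 1420) = 92297 - (-(√315001/38)²/4 + 1420) = 92297 - (-¼*16579/76 + 1420) = 92297 - (-16579/304 + 1420) = 92297 - 1*415101/304 = 92297 - 415101/304 = 27643187/304 ≈ 90932.)
-398946 + y = -398946 + 27643187/304 = -93636397/304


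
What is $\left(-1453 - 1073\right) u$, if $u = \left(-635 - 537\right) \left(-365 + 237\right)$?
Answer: $-378940416$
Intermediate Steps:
$u = 150016$ ($u = \left(-1172\right) \left(-128\right) = 150016$)
$\left(-1453 - 1073\right) u = \left(-1453 - 1073\right) 150016 = \left(-2526\right) 150016 = -378940416$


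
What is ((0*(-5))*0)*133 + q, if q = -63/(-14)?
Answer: 9/2 ≈ 4.5000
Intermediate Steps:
q = 9/2 (q = -63*(-1/14) = 9/2 ≈ 4.5000)
((0*(-5))*0)*133 + q = ((0*(-5))*0)*133 + 9/2 = (0*0)*133 + 9/2 = 0*133 + 9/2 = 0 + 9/2 = 9/2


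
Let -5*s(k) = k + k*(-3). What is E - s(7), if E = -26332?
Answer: -131674/5 ≈ -26335.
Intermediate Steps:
s(k) = 2*k/5 (s(k) = -(k + k*(-3))/5 = -(k - 3*k)/5 = -(-2)*k/5 = 2*k/5)
E - s(7) = -26332 - 2*7/5 = -26332 - 1*14/5 = -26332 - 14/5 = -131674/5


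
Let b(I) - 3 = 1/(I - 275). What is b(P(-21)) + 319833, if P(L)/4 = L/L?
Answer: 86675555/271 ≈ 3.1984e+5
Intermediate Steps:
P(L) = 4 (P(L) = 4*(L/L) = 4*1 = 4)
b(I) = 3 + 1/(-275 + I) (b(I) = 3 + 1/(I - 275) = 3 + 1/(-275 + I))
b(P(-21)) + 319833 = (-824 + 3*4)/(-275 + 4) + 319833 = (-824 + 12)/(-271) + 319833 = -1/271*(-812) + 319833 = 812/271 + 319833 = 86675555/271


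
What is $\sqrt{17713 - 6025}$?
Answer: $2 \sqrt{2922} \approx 108.11$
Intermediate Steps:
$\sqrt{17713 - 6025} = \sqrt{11688} = 2 \sqrt{2922}$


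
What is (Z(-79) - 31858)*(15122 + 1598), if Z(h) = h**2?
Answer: -428316240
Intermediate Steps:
(Z(-79) - 31858)*(15122 + 1598) = ((-79)**2 - 31858)*(15122 + 1598) = (6241 - 31858)*16720 = -25617*16720 = -428316240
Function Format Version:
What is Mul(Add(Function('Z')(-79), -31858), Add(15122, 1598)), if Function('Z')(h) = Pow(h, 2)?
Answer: -428316240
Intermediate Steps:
Mul(Add(Function('Z')(-79), -31858), Add(15122, 1598)) = Mul(Add(Pow(-79, 2), -31858), Add(15122, 1598)) = Mul(Add(6241, -31858), 16720) = Mul(-25617, 16720) = -428316240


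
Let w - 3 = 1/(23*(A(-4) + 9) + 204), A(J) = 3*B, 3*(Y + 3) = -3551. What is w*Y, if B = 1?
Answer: -128249/36 ≈ -3562.5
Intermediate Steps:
Y = -3560/3 (Y = -3 + (⅓)*(-3551) = -3 - 3551/3 = -3560/3 ≈ -1186.7)
A(J) = 3 (A(J) = 3*1 = 3)
w = 1441/480 (w = 3 + 1/(23*(3 + 9) + 204) = 3 + 1/(23*12 + 204) = 3 + 1/(276 + 204) = 3 + 1/480 = 1441/480 ≈ 3.0021)
w*Y = (1441/480)*(-3560/3) = -128249/36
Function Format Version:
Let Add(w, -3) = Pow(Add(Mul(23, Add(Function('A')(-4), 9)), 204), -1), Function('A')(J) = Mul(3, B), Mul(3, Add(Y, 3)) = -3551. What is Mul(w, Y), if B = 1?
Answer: Rational(-128249, 36) ≈ -3562.5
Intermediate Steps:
Y = Rational(-3560, 3) (Y = Add(-3, Mul(Rational(1, 3), -3551)) = Add(-3, Rational(-3551, 3)) = Rational(-3560, 3) ≈ -1186.7)
Function('A')(J) = 3 (Function('A')(J) = Mul(3, 1) = 3)
w = Rational(1441, 480) (w = Add(3, Pow(Add(Mul(23, Add(3, 9)), 204), -1)) = Add(3, Pow(Add(Mul(23, 12), 204), -1)) = Add(3, Pow(Add(276, 204), -1)) = Add(3, Pow(480, -1)) = Add(3, Rational(1, 480)) = Rational(1441, 480) ≈ 3.0021)
Mul(w, Y) = Mul(Rational(1441, 480), Rational(-3560, 3)) = Rational(-128249, 36)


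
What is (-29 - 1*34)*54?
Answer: -3402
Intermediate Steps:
(-29 - 1*34)*54 = (-29 - 34)*54 = -63*54 = -3402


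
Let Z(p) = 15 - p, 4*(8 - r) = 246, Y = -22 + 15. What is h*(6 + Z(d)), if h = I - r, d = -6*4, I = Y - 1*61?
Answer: -1305/2 ≈ -652.50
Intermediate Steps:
Y = -7
r = -107/2 (r = 8 - ¼*246 = 8 - 123/2 = -107/2 ≈ -53.500)
I = -68 (I = -7 - 1*61 = -7 - 61 = -68)
d = -24
h = -29/2 (h = -68 - 1*(-107/2) = -68 + 107/2 = -29/2 ≈ -14.500)
h*(6 + Z(d)) = -29*(6 + (15 - 1*(-24)))/2 = -29*(6 + (15 + 24))/2 = -29*(6 + 39)/2 = -29/2*45 = -1305/2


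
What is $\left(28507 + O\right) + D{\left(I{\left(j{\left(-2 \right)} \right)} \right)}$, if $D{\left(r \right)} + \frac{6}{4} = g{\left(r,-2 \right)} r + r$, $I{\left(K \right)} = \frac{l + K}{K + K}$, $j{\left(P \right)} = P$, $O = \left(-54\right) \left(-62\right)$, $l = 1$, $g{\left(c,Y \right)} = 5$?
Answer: $31855$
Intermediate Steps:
$O = 3348$
$I{\left(K \right)} = \frac{1 + K}{2 K}$ ($I{\left(K \right)} = \frac{1 + K}{K + K} = \frac{1 + K}{2 K}$)
$D{\left(r \right)} = - \frac{3}{2} + 6 r$ ($D{\left(r \right)} = - \frac{3}{2} + \left(5 r + r\right) = - \frac{3}{2} + 6 r$)
$\left(28507 + O\right) + D{\left(I{\left(j{\left(-2 \right)} \right)} \right)} = \left(28507 + 3348\right) - \left(\frac{3}{2} - 6 \frac{1 - 2}{2 \left(-2\right)}\right) = 31855 - \left(\frac{3}{2} - 6 \cdot \frac{1}{2} \left(- \frac{1}{2}\right) \left(-1\right)\right) = 31855 + \left(- \frac{3}{2} + 6 \cdot \frac{1}{4}\right) = 31855 + \left(- \frac{3}{2} + \frac{3}{2}\right) = 31855 + 0 = 31855$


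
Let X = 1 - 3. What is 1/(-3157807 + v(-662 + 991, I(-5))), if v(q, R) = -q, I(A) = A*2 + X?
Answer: -1/3158136 ≈ -3.1664e-7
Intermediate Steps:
X = -2
I(A) = -2 + 2*A (I(A) = A*2 - 2 = 2*A - 2 = -2 + 2*A)
1/(-3157807 + v(-662 + 991, I(-5))) = 1/(-3157807 - (-662 + 991)) = 1/(-3157807 - 1*329) = 1/(-3157807 - 329) = 1/(-3158136) = -1/3158136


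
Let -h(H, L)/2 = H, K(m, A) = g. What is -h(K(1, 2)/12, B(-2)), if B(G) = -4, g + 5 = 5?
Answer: 0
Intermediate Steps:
g = 0 (g = -5 + 5 = 0)
K(m, A) = 0
h(H, L) = -2*H
-h(K(1, 2)/12, B(-2)) = -(-2)*0/12 = -(-2)*0*(1/12) = -(-2)*0 = -1*0 = 0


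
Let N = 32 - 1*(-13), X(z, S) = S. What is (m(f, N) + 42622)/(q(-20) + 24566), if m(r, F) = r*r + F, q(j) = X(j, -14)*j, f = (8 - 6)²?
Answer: 42683/24846 ≈ 1.7179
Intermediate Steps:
N = 45 (N = 32 + 13 = 45)
f = 4 (f = 2² = 4)
q(j) = -14*j
m(r, F) = F + r² (m(r, F) = r² + F = F + r²)
(m(f, N) + 42622)/(q(-20) + 24566) = ((45 + 4²) + 42622)/(-14*(-20) + 24566) = ((45 + 16) + 42622)/(280 + 24566) = (61 + 42622)/24846 = 42683*(1/24846) = 42683/24846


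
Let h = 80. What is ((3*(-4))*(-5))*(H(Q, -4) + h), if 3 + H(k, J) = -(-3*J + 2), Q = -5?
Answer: 3780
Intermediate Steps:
H(k, J) = -5 + 3*J (H(k, J) = -3 - (-3*J + 2) = -3 - (2 - 3*J) = -3 + (-2 + 3*J) = -5 + 3*J)
((3*(-4))*(-5))*(H(Q, -4) + h) = ((3*(-4))*(-5))*((-5 + 3*(-4)) + 80) = (-12*(-5))*((-5 - 12) + 80) = 60*(-17 + 80) = 60*63 = 3780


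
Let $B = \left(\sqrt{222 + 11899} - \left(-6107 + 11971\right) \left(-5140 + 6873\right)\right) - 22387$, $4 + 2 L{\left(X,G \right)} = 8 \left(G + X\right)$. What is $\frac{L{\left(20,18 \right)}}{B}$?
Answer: $- \frac{2214065}{150330570592} - \frac{5 \sqrt{12121}}{3457603123616} \approx -1.4728 \cdot 10^{-5}$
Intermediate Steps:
$L{\left(X,G \right)} = -2 + 4 G + 4 X$ ($L{\left(X,G \right)} = -2 + \frac{8 \left(G + X\right)}{2} = -2 + \frac{8 G + 8 X}{2} = -2 + \left(4 G + 4 X\right) = -2 + 4 G + 4 X$)
$B = -10184699 + \sqrt{12121}$ ($B = \left(\sqrt{12121} - 5864 \cdot 1733\right) - 22387 = \left(\sqrt{12121} - 10162312\right) - 22387 = \left(-10162312 + \sqrt{12121}\right) - 22387 = -10184699 + \sqrt{12121} \approx -1.0185 \cdot 10^{7}$)
$\frac{L{\left(20,18 \right)}}{B} = \frac{-2 + 4 \cdot 18 + 4 \cdot 20}{-10184699 + \sqrt{12121}} = \frac{-2 + 72 + 80}{-10184699 + \sqrt{12121}} = \frac{150}{-10184699 + \sqrt{12121}}$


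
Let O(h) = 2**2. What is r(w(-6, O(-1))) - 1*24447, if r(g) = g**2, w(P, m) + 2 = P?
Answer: -24383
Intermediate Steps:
O(h) = 4
w(P, m) = -2 + P
r(w(-6, O(-1))) - 1*24447 = (-2 - 6)**2 - 1*24447 = (-8)**2 - 24447 = 64 - 24447 = -24383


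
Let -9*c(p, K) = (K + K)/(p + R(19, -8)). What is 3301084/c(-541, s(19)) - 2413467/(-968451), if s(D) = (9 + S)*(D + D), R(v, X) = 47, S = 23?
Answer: 31170159355443/5165072 ≈ 6.0348e+6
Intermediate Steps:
s(D) = 64*D (s(D) = (9 + 23)*(D + D) = 32*(2*D) = 64*D)
c(p, K) = -2*K/(9*(47 + p)) (c(p, K) = -(K + K)/(9*(p + 47)) = -2*K/(9*(47 + p)))
3301084/c(-541, s(19)) - 2413467/(-968451) = 3301084/((-2*64*19/(423 + 9*(-541)))) - 2413467/(-968451) = 3301084/((-2*1216/(423 - 4869))) - 2413467*(-1/968451) = 3301084/((-2*1216/(-4446))) + 804489/322817 = 3301084/((-2*1216*(-1/4446))) + 804489/322817 = 3301084/(64/117) + 804489/322817 = 3301084*(117/64) + 804489/322817 = 96556707/16 + 804489/322817 = 31170159355443/5165072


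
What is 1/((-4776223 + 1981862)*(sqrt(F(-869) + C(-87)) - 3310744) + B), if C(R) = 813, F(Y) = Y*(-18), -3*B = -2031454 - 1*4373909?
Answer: 1850283209941/17117739759250233272242994 + 2794361*sqrt(16455)/85588698796251166361214970 ≈ 1.0810e-13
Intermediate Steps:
B = 2135121 (B = -(-2031454 - 1*4373909)/3 = -(-2031454 - 4373909)/3 = -1/3*(-6405363) = 2135121)
F(Y) = -18*Y
1/((-4776223 + 1981862)*(sqrt(F(-869) + C(-87)) - 3310744) + B) = 1/((-4776223 + 1981862)*(sqrt(-18*(-869) + 813) - 3310744) + 2135121) = 1/(-2794361*(sqrt(15642 + 813) - 3310744) + 2135121) = 1/(-2794361*(sqrt(16455) - 3310744) + 2135121) = 1/(-2794361*(-3310744 + sqrt(16455)) + 2135121) = 1/((9251413914584 - 2794361*sqrt(16455)) + 2135121) = 1/(9251416049705 - 2794361*sqrt(16455))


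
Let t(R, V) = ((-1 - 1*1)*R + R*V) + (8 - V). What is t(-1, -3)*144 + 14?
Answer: 2318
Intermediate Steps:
t(R, V) = 8 - V - 2*R + R*V (t(R, V) = ((-1 - 1)*R + R*V) + (8 - V) = (-2*R + R*V) + (8 - V) = 8 - V - 2*R + R*V)
t(-1, -3)*144 + 14 = (8 - 1*(-3) - 2*(-1) - 1*(-3))*144 + 14 = (8 + 3 + 2 + 3)*144 + 14 = 16*144 + 14 = 2304 + 14 = 2318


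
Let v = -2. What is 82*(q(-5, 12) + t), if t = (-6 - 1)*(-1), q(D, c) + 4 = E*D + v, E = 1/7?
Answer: 164/7 ≈ 23.429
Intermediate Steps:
E = 1/7 ≈ 0.14286
q(D, c) = -6 + D/7 (q(D, c) = -4 + (D/7 - 2) = -4 + (-2 + D/7) = -6 + D/7)
t = 7 (t = -7*(-1) = 7)
82*(q(-5, 12) + t) = 82*((-6 + (1/7)*(-5)) + 7) = 82*((-6 - 5/7) + 7) = 82*(-47/7 + 7) = 82*(2/7) = 164/7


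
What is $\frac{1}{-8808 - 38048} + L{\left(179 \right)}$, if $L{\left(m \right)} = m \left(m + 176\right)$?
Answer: $\frac{2977464519}{46856} \approx 63545.0$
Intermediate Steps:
$L{\left(m \right)} = m \left(176 + m\right)$
$\frac{1}{-8808 - 38048} + L{\left(179 \right)} = \frac{1}{-8808 - 38048} + 179 \left(176 + 179\right) = \frac{1}{-46856} + 179 \cdot 355 = - \frac{1}{46856} + 63545 = \frac{2977464519}{46856}$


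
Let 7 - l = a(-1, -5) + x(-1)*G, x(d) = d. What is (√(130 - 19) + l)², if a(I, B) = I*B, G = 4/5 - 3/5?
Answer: 2896/25 + 22*√111/5 ≈ 162.20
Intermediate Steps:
G = ⅕ (G = 4*(⅕) - 3*⅕ = ⅘ - ⅗ = ⅕ ≈ 0.20000)
a(I, B) = B*I
l = 11/5 (l = 7 - (-5*(-1) - 1*⅕) = 7 - (5 - ⅕) = 7 - 1*24/5 = 7 - 24/5 = 11/5 ≈ 2.2000)
(√(130 - 19) + l)² = (√(130 - 19) + 11/5)² = (√111 + 11/5)² = (11/5 + √111)²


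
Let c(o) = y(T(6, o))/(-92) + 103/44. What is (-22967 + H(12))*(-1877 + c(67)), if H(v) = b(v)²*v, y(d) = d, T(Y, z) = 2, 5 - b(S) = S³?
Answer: -67542880072237/1012 ≈ -6.6742e+10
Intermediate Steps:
b(S) = 5 - S³
c(o) = 2347/1012 (c(o) = 2/(-92) + 103/44 = 2*(-1/92) + 103*(1/44) = -1/46 + 103/44 = 2347/1012)
H(v) = v*(5 - v³)² (H(v) = (5 - v³)²*v = v*(5 - v³)²)
(-22967 + H(12))*(-1877 + c(67)) = (-22967 + 12*(-5 + 12³)²)*(-1877 + 2347/1012) = (-22967 + 12*(-5 + 1728)²)*(-1897177/1012) = (-22967 + 12*1723²)*(-1897177/1012) = (-22967 + 12*2968729)*(-1897177/1012) = (-22967 + 35624748)*(-1897177/1012) = 35601781*(-1897177/1012) = -67542880072237/1012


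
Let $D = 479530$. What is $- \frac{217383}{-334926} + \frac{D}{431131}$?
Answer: $\frac{84775871651}{48132327102} \approx 1.7613$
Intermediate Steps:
$- \frac{217383}{-334926} + \frac{D}{431131} = - \frac{217383}{-334926} + \frac{479530}{431131} = \left(-217383\right) \left(- \frac{1}{334926}\right) + 479530 \cdot \frac{1}{431131} = \frac{72461}{111642} + \frac{479530}{431131} = \frac{84775871651}{48132327102}$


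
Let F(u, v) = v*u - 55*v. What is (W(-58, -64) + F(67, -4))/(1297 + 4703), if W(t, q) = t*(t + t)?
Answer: 167/150 ≈ 1.1133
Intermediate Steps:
F(u, v) = -55*v + u*v (F(u, v) = u*v - 55*v = -55*v + u*v)
W(t, q) = 2*t**2 (W(t, q) = t*(2*t) = 2*t**2)
(W(-58, -64) + F(67, -4))/(1297 + 4703) = (2*(-58)**2 - 4*(-55 + 67))/(1297 + 4703) = (2*3364 - 4*12)/6000 = (6728 - 48)*(1/6000) = 6680*(1/6000) = 167/150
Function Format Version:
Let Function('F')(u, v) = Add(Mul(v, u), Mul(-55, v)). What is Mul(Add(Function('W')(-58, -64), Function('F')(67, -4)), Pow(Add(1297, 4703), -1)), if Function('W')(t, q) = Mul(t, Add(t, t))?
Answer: Rational(167, 150) ≈ 1.1133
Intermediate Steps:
Function('F')(u, v) = Add(Mul(-55, v), Mul(u, v)) (Function('F')(u, v) = Add(Mul(u, v), Mul(-55, v)) = Add(Mul(-55, v), Mul(u, v)))
Function('W')(t, q) = Mul(2, Pow(t, 2)) (Function('W')(t, q) = Mul(t, Mul(2, t)) = Mul(2, Pow(t, 2)))
Mul(Add(Function('W')(-58, -64), Function('F')(67, -4)), Pow(Add(1297, 4703), -1)) = Mul(Add(Mul(2, Pow(-58, 2)), Mul(-4, Add(-55, 67))), Pow(Add(1297, 4703), -1)) = Mul(Add(Mul(2, 3364), Mul(-4, 12)), Pow(6000, -1)) = Mul(Add(6728, -48), Rational(1, 6000)) = Mul(6680, Rational(1, 6000)) = Rational(167, 150)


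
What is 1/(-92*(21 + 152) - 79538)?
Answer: -1/95454 ≈ -1.0476e-5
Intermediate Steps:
1/(-92*(21 + 152) - 79538) = 1/(-92*173 - 79538) = 1/(-15916 - 79538) = 1/(-95454) = -1/95454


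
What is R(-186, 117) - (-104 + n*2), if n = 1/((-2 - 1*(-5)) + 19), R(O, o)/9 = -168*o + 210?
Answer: -1924011/11 ≈ -1.7491e+5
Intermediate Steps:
R(O, o) = 1890 - 1512*o (R(O, o) = 9*(-168*o + 210) = 9*(210 - 168*o) = 1890 - 1512*o)
n = 1/22 (n = 1/((-2 + 5) + 19) = 1/(3 + 19) = 1/22 ≈ 0.045455)
R(-186, 117) - (-104 + n*2) = (1890 - 1512*117) - (-104 + (1/22)*2) = (1890 - 176904) - (-104 + 1/11) = -175014 - 1*(-1143/11) = -175014 + 1143/11 = -1924011/11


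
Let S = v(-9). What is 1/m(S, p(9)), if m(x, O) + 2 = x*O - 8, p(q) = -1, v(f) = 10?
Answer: -1/20 ≈ -0.050000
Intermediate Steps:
S = 10
m(x, O) = -10 + O*x (m(x, O) = -2 + (x*O - 8) = -2 + (O*x - 8) = -2 + (-8 + O*x) = -10 + O*x)
1/m(S, p(9)) = 1/(-10 - 1*10) = 1/(-10 - 10) = 1/(-20) = -1/20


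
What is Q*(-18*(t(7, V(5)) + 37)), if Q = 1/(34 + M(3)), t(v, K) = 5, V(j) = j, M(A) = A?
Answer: -756/37 ≈ -20.432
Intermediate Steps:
Q = 1/37 (Q = 1/(34 + 3) = 1/37 ≈ 0.027027)
Q*(-18*(t(7, V(5)) + 37)) = (-18*(5 + 37))/37 = (-18*42)/37 = (1/37)*(-756) = -756/37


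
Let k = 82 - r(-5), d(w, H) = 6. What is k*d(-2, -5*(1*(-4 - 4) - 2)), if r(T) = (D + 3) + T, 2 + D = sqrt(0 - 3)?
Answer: 516 - 6*I*sqrt(3) ≈ 516.0 - 10.392*I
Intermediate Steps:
D = -2 + I*sqrt(3) (D = -2 + sqrt(0 - 3) = -2 + sqrt(-3) = -2 + I*sqrt(3) ≈ -2.0 + 1.732*I)
r(T) = 1 + T + I*sqrt(3) (r(T) = ((-2 + I*sqrt(3)) + 3) + T = (1 + I*sqrt(3)) + T = 1 + T + I*sqrt(3))
k = 86 - I*sqrt(3) (k = 82 - (1 - 5 + I*sqrt(3)) = 82 - (-4 + I*sqrt(3)) = 82 + (4 - I*sqrt(3)) = 86 - I*sqrt(3) ≈ 86.0 - 1.732*I)
k*d(-2, -5*(1*(-4 - 4) - 2)) = (86 - I*sqrt(3))*6 = 516 - 6*I*sqrt(3)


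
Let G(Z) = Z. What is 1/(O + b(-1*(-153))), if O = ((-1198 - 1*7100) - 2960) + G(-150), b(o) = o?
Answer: -1/11255 ≈ -8.8849e-5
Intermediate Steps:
O = -11408 (O = ((-1198 - 1*7100) - 2960) - 150 = ((-1198 - 7100) - 2960) - 150 = (-8298 - 2960) - 150 = -11258 - 150 = -11408)
1/(O + b(-1*(-153))) = 1/(-11408 - 1*(-153)) = 1/(-11408 + 153) = 1/(-11255) = -1/11255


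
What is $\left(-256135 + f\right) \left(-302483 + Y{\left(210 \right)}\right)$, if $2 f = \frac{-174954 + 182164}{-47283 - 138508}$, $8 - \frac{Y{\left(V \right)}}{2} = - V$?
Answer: $\frac{14373686196105330}{185791} \approx 7.7365 \cdot 10^{10}$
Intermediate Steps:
$Y{\left(V \right)} = 16 + 2 V$ ($Y{\left(V \right)} = 16 - 2 \left(- V\right) = 16 + 2 V$)
$f = - \frac{3605}{185791}$ ($f = \frac{\left(-174954 + 182164\right) \frac{1}{-47283 - 138508}}{2} = \frac{7210 \frac{1}{-185791}}{2} = \frac{7210 \left(- \frac{1}{185791}\right)}{2} = \frac{1}{2} \left(- \frac{7210}{185791}\right) = - \frac{3605}{185791} \approx -0.019404$)
$\left(-256135 + f\right) \left(-302483 + Y{\left(210 \right)}\right) = \left(-256135 - \frac{3605}{185791}\right) \left(-302483 + \left(16 + 2 \cdot 210\right)\right) = - \frac{47587581390 \left(-302483 + \left(16 + 420\right)\right)}{185791} = - \frac{47587581390 \left(-302483 + 436\right)}{185791} = \left(- \frac{47587581390}{185791}\right) \left(-302047\right) = \frac{14373686196105330}{185791}$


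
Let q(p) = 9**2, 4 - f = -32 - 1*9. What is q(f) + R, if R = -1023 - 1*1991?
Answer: -2933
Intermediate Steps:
f = 45 (f = 4 - (-32 - 1*9) = 4 - (-32 - 9) = 4 - 1*(-41) = 4 + 41 = 45)
q(p) = 81
R = -3014 (R = -1023 - 1991 = -3014)
q(f) + R = 81 - 3014 = -2933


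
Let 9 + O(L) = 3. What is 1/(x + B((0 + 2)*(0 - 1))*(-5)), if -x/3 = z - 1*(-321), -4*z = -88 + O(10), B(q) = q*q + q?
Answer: -2/2087 ≈ -0.00095831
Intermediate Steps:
B(q) = q + q² (B(q) = q² + q = q + q²)
O(L) = -6 (O(L) = -9 + 3 = -6)
z = 47/2 (z = -(-88 - 6)/4 = -¼*(-94) = 47/2 ≈ 23.500)
x = -2067/2 (x = -3*(47/2 - 1*(-321)) = -3*(47/2 + 321) = -3*689/2 = -2067/2 ≈ -1033.5)
1/(x + B((0 + 2)*(0 - 1))*(-5)) = 1/(-2067/2 + (((0 + 2)*(0 - 1))*(1 + (0 + 2)*(0 - 1)))*(-5)) = 1/(-2067/2 + ((2*(-1))*(1 + 2*(-1)))*(-5)) = 1/(-2067/2 - 2*(1 - 2)*(-5)) = 1/(-2067/2 - 2*(-1)*(-5)) = 1/(-2067/2 + 2*(-5)) = 1/(-2067/2 - 10) = 1/(-2087/2) = -2/2087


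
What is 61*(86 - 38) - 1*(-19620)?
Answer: 22548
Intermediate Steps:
61*(86 - 38) - 1*(-19620) = 61*48 + 19620 = 2928 + 19620 = 22548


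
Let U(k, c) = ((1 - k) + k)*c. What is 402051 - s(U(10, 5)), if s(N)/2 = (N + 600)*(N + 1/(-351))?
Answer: 138997561/351 ≈ 3.9600e+5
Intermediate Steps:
U(k, c) = c (U(k, c) = 1*c = c)
s(N) = 2*(600 + N)*(-1/351 + N) (s(N) = 2*((N + 600)*(N + 1/(-351))) = 2*((600 + N)*(N - 1/351)) = 2*((600 + N)*(-1/351 + N)) = 2*(600 + N)*(-1/351 + N))
402051 - s(U(10, 5)) = 402051 - (-400/117 + 2*5² + (421198/351)*5) = 402051 - (-400/117 + 2*25 + 2105990/351) = 402051 - (-400/117 + 50 + 2105990/351) = 402051 - 1*2122340/351 = 402051 - 2122340/351 = 138997561/351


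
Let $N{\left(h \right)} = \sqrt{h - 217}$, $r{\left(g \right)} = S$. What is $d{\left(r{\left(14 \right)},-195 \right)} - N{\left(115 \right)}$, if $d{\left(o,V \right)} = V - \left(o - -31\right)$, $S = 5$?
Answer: $-231 - i \sqrt{102} \approx -231.0 - 10.1 i$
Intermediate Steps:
$r{\left(g \right)} = 5$
$d{\left(o,V \right)} = -31 + V - o$ ($d{\left(o,V \right)} = V - \left(o + 31\right) = V - \left(31 + o\right) = -31 + V - o$)
$N{\left(h \right)} = \sqrt{-217 + h}$
$d{\left(r{\left(14 \right)},-195 \right)} - N{\left(115 \right)} = \left(-31 - 195 - 5\right) - \sqrt{-217 + 115} = \left(-31 - 195 - 5\right) - \sqrt{-102} = -231 - i \sqrt{102}$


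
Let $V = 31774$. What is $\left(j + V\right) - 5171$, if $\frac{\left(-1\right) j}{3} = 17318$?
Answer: $-25351$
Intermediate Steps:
$j = -51954$ ($j = \left(-3\right) 17318 = -51954$)
$\left(j + V\right) - 5171 = \left(-51954 + 31774\right) - 5171 = -20180 - 5171 = -25351$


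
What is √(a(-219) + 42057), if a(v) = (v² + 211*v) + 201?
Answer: 3*√4890 ≈ 209.79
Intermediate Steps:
a(v) = 201 + v² + 211*v
√(a(-219) + 42057) = √((201 + (-219)² + 211*(-219)) + 42057) = √((201 + 47961 - 46209) + 42057) = √(1953 + 42057) = √44010 = 3*√4890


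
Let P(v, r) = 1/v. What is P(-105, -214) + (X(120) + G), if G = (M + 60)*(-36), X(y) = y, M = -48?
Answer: -32761/105 ≈ -312.01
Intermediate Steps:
G = -432 (G = (-48 + 60)*(-36) = 12*(-36) = -432)
P(-105, -214) + (X(120) + G) = 1/(-105) + (120 - 432) = -1/105 - 312 = -32761/105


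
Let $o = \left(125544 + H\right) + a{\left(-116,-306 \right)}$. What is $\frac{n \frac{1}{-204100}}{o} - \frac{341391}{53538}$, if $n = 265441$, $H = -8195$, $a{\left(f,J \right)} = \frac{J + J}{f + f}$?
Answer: $- \frac{19760673146615811}{3098924928399625} \approx -6.3766$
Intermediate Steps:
$a{\left(f,J \right)} = \frac{J}{f}$ ($a{\left(f,J \right)} = \frac{2 J}{2 f} = 2 J \frac{1}{2 f} = \frac{J}{f}$)
$o = \frac{6806395}{58}$ ($o = \left(125544 - 8195\right) - \frac{306}{-116} = 117349 - - \frac{153}{58} = 117349 + \frac{153}{58} = \frac{6806395}{58} \approx 1.1735 \cdot 10^{5}$)
$\frac{n \frac{1}{-204100}}{o} - \frac{341391}{53538} = \frac{265441 \frac{1}{-204100}}{\frac{6806395}{58}} - \frac{341391}{53538} = 265441 \left(- \frac{1}{204100}\right) \frac{58}{6806395} - \frac{113797}{17846} = \left(- \frac{265441}{204100}\right) \frac{58}{6806395} - \frac{113797}{17846} = - \frac{7697789}{694592609750} - \frac{113797}{17846} = - \frac{19760673146615811}{3098924928399625}$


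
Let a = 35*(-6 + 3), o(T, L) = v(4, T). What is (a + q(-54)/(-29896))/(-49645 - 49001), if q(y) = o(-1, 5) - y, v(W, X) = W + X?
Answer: 1046379/983040272 ≈ 0.0010644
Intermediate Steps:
o(T, L) = 4 + T
a = -105 (a = 35*(-3) = -105)
q(y) = 3 - y (q(y) = (4 - 1) - y = 3 - y)
(a + q(-54)/(-29896))/(-49645 - 49001) = (-105 + (3 - 1*(-54))/(-29896))/(-49645 - 49001) = (-105 + (3 + 54)*(-1/29896))/(-98646) = (-105 + 57*(-1/29896))*(-1/98646) = (-105 - 57/29896)*(-1/98646) = -3139137/29896*(-1/98646) = 1046379/983040272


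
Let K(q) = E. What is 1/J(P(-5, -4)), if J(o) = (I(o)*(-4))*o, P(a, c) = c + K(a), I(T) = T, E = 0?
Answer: -1/64 ≈ -0.015625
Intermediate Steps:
K(q) = 0
P(a, c) = c (P(a, c) = c + 0 = c)
J(o) = -4*o² (J(o) = (o*(-4))*o = (-4*o)*o = -4*o²)
1/J(P(-5, -4)) = 1/(-4*(-4)²) = 1/(-4*16) = 1/(-64) = -1/64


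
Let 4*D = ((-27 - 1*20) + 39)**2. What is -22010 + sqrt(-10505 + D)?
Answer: -22010 + I*sqrt(10489) ≈ -22010.0 + 102.42*I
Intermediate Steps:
D = 16 (D = ((-27 - 1*20) + 39)**2/4 = ((-27 - 20) + 39)**2/4 = (-47 + 39)**2/4 = (1/4)*(-8)**2 = (1/4)*64 = 16)
-22010 + sqrt(-10505 + D) = -22010 + sqrt(-10505 + 16) = -22010 + sqrt(-10489) = -22010 + I*sqrt(10489)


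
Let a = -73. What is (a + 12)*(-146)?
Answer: 8906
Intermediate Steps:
(a + 12)*(-146) = (-73 + 12)*(-146) = -61*(-146) = 8906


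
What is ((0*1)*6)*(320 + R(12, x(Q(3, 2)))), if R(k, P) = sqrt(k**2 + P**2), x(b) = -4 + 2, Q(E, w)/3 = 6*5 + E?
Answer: 0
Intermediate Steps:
Q(E, w) = 90 + 3*E (Q(E, w) = 3*(6*5 + E) = 3*(30 + E) = 90 + 3*E)
x(b) = -2
R(k, P) = sqrt(P**2 + k**2)
((0*1)*6)*(320 + R(12, x(Q(3, 2)))) = ((0*1)*6)*(320 + sqrt((-2)**2 + 12**2)) = (0*6)*(320 + sqrt(4 + 144)) = 0*(320 + sqrt(148)) = 0*(320 + 2*sqrt(37)) = 0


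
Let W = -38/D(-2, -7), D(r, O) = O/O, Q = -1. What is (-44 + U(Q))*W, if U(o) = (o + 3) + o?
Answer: 1634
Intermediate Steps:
D(r, O) = 1
U(o) = 3 + 2*o (U(o) = (3 + o) + o = 3 + 2*o)
W = -38 (W = -38/1 = -38*1 = -38)
(-44 + U(Q))*W = (-44 + (3 + 2*(-1)))*(-38) = (-44 + (3 - 2))*(-38) = (-44 + 1)*(-38) = -43*(-38) = 1634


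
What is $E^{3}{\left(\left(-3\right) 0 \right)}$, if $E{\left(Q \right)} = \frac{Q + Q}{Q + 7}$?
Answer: $0$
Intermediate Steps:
$E{\left(Q \right)} = \frac{2 Q}{7 + Q}$
$E^{3}{\left(\left(-3\right) 0 \right)} = \left(\frac{2 \left(\left(-3\right) 0\right)}{7 - 0}\right)^{3} = \left(2 \cdot 0 \frac{1}{7 + 0}\right)^{3} = \left(2 \cdot 0 \cdot \frac{1}{7}\right)^{3} = 0^{3} = 0$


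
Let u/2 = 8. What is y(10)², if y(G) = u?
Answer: 256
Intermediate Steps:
u = 16 (u = 2*8 = 16)
y(G) = 16
y(10)² = 16² = 256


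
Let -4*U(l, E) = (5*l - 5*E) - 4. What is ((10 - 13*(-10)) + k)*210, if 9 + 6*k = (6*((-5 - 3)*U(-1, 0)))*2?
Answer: 21525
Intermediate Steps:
U(l, E) = 1 - 5*l/4 + 5*E/4 (U(l, E) = -((5*l - 5*E) - 4)/4 = -((-5*E + 5*l) - 4)/4 = -(-4 - 5*E + 5*l)/4 = 1 - 5*l/4 + 5*E/4)
k = -75/2 (k = -3/2 + ((6*((-5 - 3)*(1 - 5/4*(-1) + (5/4)*0)))*2)/6 = -3/2 + ((6*(-8*(1 + 5/4 + 0)))*2)/6 = -3/2 + ((6*(-8*9/4))*2)/6 = -3/2 + ((6*(-18))*2)/6 = -3/2 + (-108*2)/6 = -3/2 + (⅙)*(-216) = -3/2 - 36 = -75/2 ≈ -37.500)
((10 - 13*(-10)) + k)*210 = ((10 - 13*(-10)) - 75/2)*210 = ((10 + 130) - 75/2)*210 = (140 - 75/2)*210 = (205/2)*210 = 21525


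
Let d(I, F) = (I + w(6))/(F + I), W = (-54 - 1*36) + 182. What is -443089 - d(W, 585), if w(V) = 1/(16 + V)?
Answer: -6599369591/14894 ≈ -4.4309e+5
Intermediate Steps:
W = 92 (W = (-54 - 36) + 182 = -90 + 182 = 92)
d(I, F) = (1/22 + I)/(F + I) (d(I, F) = (I + 1/(16 + 6))/(F + I) = (I + 1/22)/(F + I) = (1/22 + I)/(F + I))
-443089 - d(W, 585) = -443089 - (1/22 + 92)/(585 + 92) = -443089 - 2025/(677*22) = -443089 - 1*2025/14894 = -443089 - 2025/14894 = -6599369591/14894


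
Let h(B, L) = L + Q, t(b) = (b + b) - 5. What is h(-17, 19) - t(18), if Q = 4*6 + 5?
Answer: 17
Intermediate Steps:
Q = 29 (Q = 24 + 5 = 29)
t(b) = -5 + 2*b (t(b) = 2*b - 5 = -5 + 2*b)
h(B, L) = 29 + L (h(B, L) = L + 29 = 29 + L)
h(-17, 19) - t(18) = (29 + 19) - (-5 + 2*18) = 48 - (-5 + 36) = 48 - 1*31 = 48 - 31 = 17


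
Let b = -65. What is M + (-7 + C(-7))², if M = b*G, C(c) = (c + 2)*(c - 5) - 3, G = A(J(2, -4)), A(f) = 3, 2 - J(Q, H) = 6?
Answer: 2305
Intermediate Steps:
J(Q, H) = -4 (J(Q, H) = 2 - 1*6 = 2 - 6 = -4)
G = 3
C(c) = -3 + (-5 + c)*(2 + c) (C(c) = (2 + c)*(-5 + c) - 3 = (-5 + c)*(2 + c) - 3 = -3 + (-5 + c)*(2 + c))
M = -195 (M = -65*3 = -195)
M + (-7 + C(-7))² = -195 + (-7 + (-13 + (-7)² - 3*(-7)))² = -195 + (-7 + (-13 + 49 + 21))² = -195 + (-7 + 57)² = -195 + 50² = -195 + 2500 = 2305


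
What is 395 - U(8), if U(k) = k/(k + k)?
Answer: 789/2 ≈ 394.50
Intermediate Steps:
U(k) = ½ (U(k) = k/((2*k)) = k*(1/(2*k)) = ½)
395 - U(8) = 395 - 1*½ = 395 - ½ = 789/2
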